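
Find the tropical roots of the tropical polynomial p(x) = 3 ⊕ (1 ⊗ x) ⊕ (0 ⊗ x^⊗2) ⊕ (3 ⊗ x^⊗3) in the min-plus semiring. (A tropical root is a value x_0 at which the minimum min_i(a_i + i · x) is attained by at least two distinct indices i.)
Roots: {-3, 1, 2}

Each tropical root is a break point of the lower envelope of the lines y = a_i + i · x (there are 4 lines, with slopes 0, 1, ..., 3). Only the lines that attain the minimum somewhere contribute to roots; other lines are dominated. Here the surviving (envelope) indices are i = 3, i = 2, i = 1, i = 0.
Intersections between consecutive envelope lines give the roots: for adjacent envelope indices i < j the intersection is x = (a_i − a_j) / (j − i). Reading off the sorted break points: {-3, 1, 2}.
Verification: at each break x_0, at least two indices attain the minimum of min_i(a_i + i · x_0).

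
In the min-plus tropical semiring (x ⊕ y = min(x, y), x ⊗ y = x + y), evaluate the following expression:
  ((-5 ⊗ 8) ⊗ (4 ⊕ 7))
((-5 ⊗ 8) ⊗ (4 ⊕ 7)) = 7

Expand innermost to outermost. Recall ⊕ takes the minimum of its arguments and ⊗ takes their sum. Working out the expression ((-5 ⊗ 8) ⊗ (4 ⊕ 7)) gives 7.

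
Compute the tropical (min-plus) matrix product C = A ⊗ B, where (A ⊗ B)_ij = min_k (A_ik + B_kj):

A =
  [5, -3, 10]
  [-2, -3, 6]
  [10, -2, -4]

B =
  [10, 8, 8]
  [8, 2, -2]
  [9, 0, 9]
A ⊗ B =
  [5, -1, -5]
  [5, -1, -5]
  [5, -4, -4]

Apply the min-plus product entry-by-entry:
  C[0][0] = min over k of (A[0][0] + B[0][0] = 5 + 10 = 15, A[0][1] + B[1][0] = -3 + 8 = 5, A[0][2] + B[2][0] = 10 + 9 = 19) = 5 (attained at k = 1)
  C[0][1] = min over k of (A[0][0] + B[0][1] = 5 + 8 = 13, A[0][1] + B[1][1] = -3 + 2 = -1, A[0][2] + B[2][1] = 10 + 0 = 10) = -1 (attained at k = 1)
  C[0][2] = min over k of (A[0][0] + B[0][2] = 5 + 8 = 13, A[0][1] + B[1][2] = -3 + -2 = -5, A[0][2] + B[2][2] = 10 + 9 = 19) = -5 (attained at k = 1)
  C[1][0] = min over k of (A[1][0] + B[0][0] = -2 + 10 = 8, A[1][1] + B[1][0] = -3 + 8 = 5, A[1][2] + B[2][0] = 6 + 9 = 15) = 5 (attained at k = 1)
  C[1][1] = min over k of (A[1][0] + B[0][1] = -2 + 8 = 6, A[1][1] + B[1][1] = -3 + 2 = -1, A[1][2] + B[2][1] = 6 + 0 = 6) = -1 (attained at k = 1)
  C[1][2] = min over k of (A[1][0] + B[0][2] = -2 + 8 = 6, A[1][1] + B[1][2] = -3 + -2 = -5, A[1][2] + B[2][2] = 6 + 9 = 15) = -5 (attained at k = 1)
  C[2][0] = min over k of (A[2][0] + B[0][0] = 10 + 10 = 20, A[2][1] + B[1][0] = -2 + 8 = 6, A[2][2] + B[2][0] = -4 + 9 = 5) = 5 (attained at k = 2)
  C[2][1] = min over k of (A[2][0] + B[0][1] = 10 + 8 = 18, A[2][1] + B[1][1] = -2 + 2 = 0, A[2][2] + B[2][1] = -4 + 0 = -4) = -4 (attained at k = 2)
  C[2][2] = min over k of (A[2][0] + B[0][2] = 10 + 8 = 18, A[2][1] + B[1][2] = -2 + -2 = -4, A[2][2] + B[2][2] = -4 + 9 = 5) = -4 (attained at k = 1)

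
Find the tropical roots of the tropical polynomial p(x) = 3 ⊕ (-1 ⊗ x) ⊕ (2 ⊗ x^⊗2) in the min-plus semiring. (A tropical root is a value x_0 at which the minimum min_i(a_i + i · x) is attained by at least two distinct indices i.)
Roots: {-3, 4}

Each tropical root is a break point of the lower envelope of the lines y = a_i + i · x (there are 3 lines, with slopes 0, 1, ..., 2). Only the lines that attain the minimum somewhere contribute to roots; other lines are dominated. Here the surviving (envelope) indices are i = 2, i = 1, i = 0.
Intersections between consecutive envelope lines give the roots: for adjacent envelope indices i < j the intersection is x = (a_i − a_j) / (j − i). Reading off the sorted break points: {-3, 4}.
Verification: at each break x_0, at least two indices attain the minimum of min_i(a_i + i · x_0).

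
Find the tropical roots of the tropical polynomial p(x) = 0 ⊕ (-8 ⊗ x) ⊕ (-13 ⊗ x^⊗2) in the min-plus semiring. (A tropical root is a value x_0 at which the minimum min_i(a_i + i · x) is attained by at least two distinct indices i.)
Roots: {5, 8}

Each tropical root is a break point of the lower envelope of the lines y = a_i + i · x (there are 3 lines, with slopes 0, 1, ..., 2). Only the lines that attain the minimum somewhere contribute to roots; other lines are dominated. Here the surviving (envelope) indices are i = 2, i = 1, i = 0.
Intersections between consecutive envelope lines give the roots: for adjacent envelope indices i < j the intersection is x = (a_i − a_j) / (j − i). Reading off the sorted break points: {5, 8}.
Verification: at each break x_0, at least two indices attain the minimum of min_i(a_i + i · x_0).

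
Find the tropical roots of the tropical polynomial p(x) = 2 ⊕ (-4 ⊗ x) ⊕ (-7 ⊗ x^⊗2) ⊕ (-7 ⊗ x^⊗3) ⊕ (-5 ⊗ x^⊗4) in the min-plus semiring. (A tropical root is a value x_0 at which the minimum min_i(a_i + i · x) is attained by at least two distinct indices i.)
Roots: {-2, 0, 3, 6}

Each tropical root is a break point of the lower envelope of the lines y = a_i + i · x (there are 5 lines, with slopes 0, 1, ..., 4). Only the lines that attain the minimum somewhere contribute to roots; other lines are dominated. Here the surviving (envelope) indices are i = 4, i = 3, i = 2, i = 1, i = 0.
Intersections between consecutive envelope lines give the roots: for adjacent envelope indices i < j the intersection is x = (a_i − a_j) / (j − i). Reading off the sorted break points: {-2, 0, 3, 6}.
Verification: at each break x_0, at least two indices attain the minimum of min_i(a_i + i · x_0).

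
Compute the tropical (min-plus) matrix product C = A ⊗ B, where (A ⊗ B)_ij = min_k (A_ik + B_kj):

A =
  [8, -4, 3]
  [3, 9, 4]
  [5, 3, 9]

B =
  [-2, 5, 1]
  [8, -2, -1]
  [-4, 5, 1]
A ⊗ B =
  [-1, -6, -5]
  [0, 7, 4]
  [3, 1, 2]

Apply the min-plus product entry-by-entry:
  C[0][0] = min over k of (A[0][0] + B[0][0] = 8 + -2 = 6, A[0][1] + B[1][0] = -4 + 8 = 4, A[0][2] + B[2][0] = 3 + -4 = -1) = -1 (attained at k = 2)
  C[0][1] = min over k of (A[0][0] + B[0][1] = 8 + 5 = 13, A[0][1] + B[1][1] = -4 + -2 = -6, A[0][2] + B[2][1] = 3 + 5 = 8) = -6 (attained at k = 1)
  C[0][2] = min over k of (A[0][0] + B[0][2] = 8 + 1 = 9, A[0][1] + B[1][2] = -4 + -1 = -5, A[0][2] + B[2][2] = 3 + 1 = 4) = -5 (attained at k = 1)
  C[1][0] = min over k of (A[1][0] + B[0][0] = 3 + -2 = 1, A[1][1] + B[1][0] = 9 + 8 = 17, A[1][2] + B[2][0] = 4 + -4 = 0) = 0 (attained at k = 2)
  C[1][1] = min over k of (A[1][0] + B[0][1] = 3 + 5 = 8, A[1][1] + B[1][1] = 9 + -2 = 7, A[1][2] + B[2][1] = 4 + 5 = 9) = 7 (attained at k = 1)
  C[1][2] = min over k of (A[1][0] + B[0][2] = 3 + 1 = 4, A[1][1] + B[1][2] = 9 + -1 = 8, A[1][2] + B[2][2] = 4 + 1 = 5) = 4 (attained at k = 0)
  C[2][0] = min over k of (A[2][0] + B[0][0] = 5 + -2 = 3, A[2][1] + B[1][0] = 3 + 8 = 11, A[2][2] + B[2][0] = 9 + -4 = 5) = 3 (attained at k = 0)
  C[2][1] = min over k of (A[2][0] + B[0][1] = 5 + 5 = 10, A[2][1] + B[1][1] = 3 + -2 = 1, A[2][2] + B[2][1] = 9 + 5 = 14) = 1 (attained at k = 1)
  C[2][2] = min over k of (A[2][0] + B[0][2] = 5 + 1 = 6, A[2][1] + B[1][2] = 3 + -1 = 2, A[2][2] + B[2][2] = 9 + 1 = 10) = 2 (attained at k = 1)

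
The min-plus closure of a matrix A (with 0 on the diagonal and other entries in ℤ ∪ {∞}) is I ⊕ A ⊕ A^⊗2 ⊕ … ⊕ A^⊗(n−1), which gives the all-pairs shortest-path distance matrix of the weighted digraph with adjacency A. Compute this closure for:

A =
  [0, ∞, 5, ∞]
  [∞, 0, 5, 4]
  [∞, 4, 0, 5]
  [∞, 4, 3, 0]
Closure =
  [0, 9, 5, 10]
  [∞, 0, 5, 4]
  [∞, 4, 0, 5]
  [∞, 4, 3, 0]

This is the Floyd-Warshall all-pairs shortest-path computation. For each intermediate vertex k = 0, 1, …, 3, update dist[i][j] ← min(dist[i][j], dist[i][k] + dist[k][j]). The final matrix gives, for each (i, j), the minimum total weight of any directed path from i to j (possibly empty when i = j).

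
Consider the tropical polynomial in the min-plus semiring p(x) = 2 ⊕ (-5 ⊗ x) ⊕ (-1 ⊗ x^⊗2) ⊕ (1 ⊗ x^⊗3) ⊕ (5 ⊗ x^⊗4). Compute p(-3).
p(-3) = -8

A tropical monomial a ⊗ x^⊗i evaluates to a + i · x. Evaluating each term at x = -3:
  Term 0 contributes 2 + 0 · -3 = 2
  Term 1 contributes -5 + 1 · -3 = -8
  Term 2 contributes -1 + 2 · -3 = -7
  Term 3 contributes 1 + 3 · -3 = -8
  Term 4 contributes 5 + 4 · -3 = -7
p(-3) = ⊕ of these = min[2, -8, -7, -8, -7] = -8.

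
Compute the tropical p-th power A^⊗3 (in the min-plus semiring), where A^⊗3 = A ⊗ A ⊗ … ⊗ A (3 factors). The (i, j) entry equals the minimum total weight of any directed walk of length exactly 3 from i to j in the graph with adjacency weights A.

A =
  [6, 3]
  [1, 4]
A^⊗3 =
  [8, 7]
  [5, 8]

Each entry (A^⊗3)_ij equals the minimum over all length-3 walks i = v_0 → v_1 → … → v_3 = j of Σ_t A[v_t][v_{t+1}]. For example, for (i, j) = (0, 1) we minimise over 4 possible intermediate vertex sequences; the minimum is 7, attained along the walk 0 → 1 → 0 → 1.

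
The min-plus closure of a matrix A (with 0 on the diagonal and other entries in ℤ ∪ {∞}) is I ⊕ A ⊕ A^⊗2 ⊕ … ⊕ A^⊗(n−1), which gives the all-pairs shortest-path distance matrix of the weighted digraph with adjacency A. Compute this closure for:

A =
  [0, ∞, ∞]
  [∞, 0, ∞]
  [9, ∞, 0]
Closure =
  [0, ∞, ∞]
  [∞, 0, ∞]
  [9, ∞, 0]

This is the Floyd-Warshall all-pairs shortest-path computation. For each intermediate vertex k = 0, 1, …, 2, update dist[i][j] ← min(dist[i][j], dist[i][k] + dist[k][j]). The final matrix gives, for each (i, j), the minimum total weight of any directed path from i to j (possibly empty when i = j).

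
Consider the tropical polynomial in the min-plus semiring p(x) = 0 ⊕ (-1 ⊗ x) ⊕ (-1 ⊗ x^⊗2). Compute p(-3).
p(-3) = -7

A tropical monomial a ⊗ x^⊗i evaluates to a + i · x. Evaluating each term at x = -3:
  Term 0 contributes 0 + 0 · -3 = 0
  Term 1 contributes -1 + 1 · -3 = -4
  Term 2 contributes -1 + 2 · -3 = -7
p(-3) = ⊕ of these = min[0, -4, -7] = -7.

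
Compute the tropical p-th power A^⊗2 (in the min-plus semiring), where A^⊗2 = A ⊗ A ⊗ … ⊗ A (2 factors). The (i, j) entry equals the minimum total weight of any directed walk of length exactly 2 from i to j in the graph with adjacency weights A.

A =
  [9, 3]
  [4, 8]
A^⊗2 =
  [7, 11]
  [12, 7]

Each entry (A^⊗2)_ij equals the minimum over all length-2 walks i = v_0 → v_1 → … → v_2 = j of Σ_t A[v_t][v_{t+1}]. For example, for (i, j) = (0, 1) we minimise over 2 possible intermediate vertex sequences; the minimum is 11, attained along the walk 0 → 1 → 1.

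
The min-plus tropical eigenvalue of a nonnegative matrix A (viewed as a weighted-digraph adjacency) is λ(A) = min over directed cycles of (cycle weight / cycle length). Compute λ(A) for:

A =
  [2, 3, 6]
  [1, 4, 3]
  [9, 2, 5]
λ(A) = 2

Enumerate directed cycles and compute their means (weight / length). Sample:
  cycle 0 → 0: weight = 2, length = 1, mean = 2/1 ≈ 2.000
  cycle 1 → 1: weight = 4, length = 1, mean = 4/1 ≈ 4.000
  cycle 2 → 2: weight = 5, length = 1, mean = 5/1 ≈ 5.000
  cycle 0 → 1 → 0: weight = 4, length = 2, mean = 4/2 ≈ 2.000
  cycle 0 → 2 → 0: weight = 15, length = 2, mean = 15/2 ≈ 7.500
  cycle 1 → 0 → 1: weight = 4, length = 2, mean = 4/2 ≈ 2.000
Minimum mean = 2.000, attained e.g. along the cycle 0 → 0 with weight 2 and length 1. So λ(A) = 2/1 = 2.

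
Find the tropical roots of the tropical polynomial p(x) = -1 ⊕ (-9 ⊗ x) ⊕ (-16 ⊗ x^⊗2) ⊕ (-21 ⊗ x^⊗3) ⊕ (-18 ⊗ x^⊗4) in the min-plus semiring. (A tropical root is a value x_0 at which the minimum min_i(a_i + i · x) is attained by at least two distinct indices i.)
Roots: {-3, 5, 7, 8}

Each tropical root is a break point of the lower envelope of the lines y = a_i + i · x (there are 5 lines, with slopes 0, 1, ..., 4). Only the lines that attain the minimum somewhere contribute to roots; other lines are dominated. Here the surviving (envelope) indices are i = 4, i = 3, i = 2, i = 1, i = 0.
Intersections between consecutive envelope lines give the roots: for adjacent envelope indices i < j the intersection is x = (a_i − a_j) / (j − i). Reading off the sorted break points: {-3, 5, 7, 8}.
Verification: at each break x_0, at least two indices attain the minimum of min_i(a_i + i · x_0).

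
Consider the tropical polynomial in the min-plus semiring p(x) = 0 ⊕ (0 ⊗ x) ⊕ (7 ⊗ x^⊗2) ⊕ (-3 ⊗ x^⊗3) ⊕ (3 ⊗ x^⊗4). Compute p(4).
p(4) = 0

A tropical monomial a ⊗ x^⊗i evaluates to a + i · x. Evaluating each term at x = 4:
  Term 0 contributes 0 + 0 · 4 = 0
  Term 1 contributes 0 + 1 · 4 = 4
  Term 2 contributes 7 + 2 · 4 = 15
  Term 3 contributes -3 + 3 · 4 = 9
  Term 4 contributes 3 + 4 · 4 = 19
p(4) = ⊕ of these = min[0, 4, 15, 9, 19] = 0.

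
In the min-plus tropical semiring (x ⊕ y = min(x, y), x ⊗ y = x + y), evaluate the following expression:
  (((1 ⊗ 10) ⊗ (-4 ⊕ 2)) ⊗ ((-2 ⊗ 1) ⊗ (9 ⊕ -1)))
(((1 ⊗ 10) ⊗ (-4 ⊕ 2)) ⊗ ((-2 ⊗ 1) ⊗ (9 ⊕ -1))) = 5

Expand innermost to outermost. Recall ⊕ takes the minimum of its arguments and ⊗ takes their sum. Working out the expression (((1 ⊗ 10) ⊗ (-4 ⊕ 2)) ⊗ ((-2 ⊗ 1) ⊗ (9 ⊕ -1))) gives 5.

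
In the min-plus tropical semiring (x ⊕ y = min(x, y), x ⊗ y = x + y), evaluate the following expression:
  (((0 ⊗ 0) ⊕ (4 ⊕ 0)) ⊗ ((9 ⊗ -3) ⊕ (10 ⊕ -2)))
(((0 ⊗ 0) ⊕ (4 ⊕ 0)) ⊗ ((9 ⊗ -3) ⊕ (10 ⊕ -2))) = -2

Expand innermost to outermost. Recall ⊕ takes the minimum of its arguments and ⊗ takes their sum. Working out the expression (((0 ⊗ 0) ⊕ (4 ⊕ 0)) ⊗ ((9 ⊗ -3) ⊕ (10 ⊕ -2))) gives -2.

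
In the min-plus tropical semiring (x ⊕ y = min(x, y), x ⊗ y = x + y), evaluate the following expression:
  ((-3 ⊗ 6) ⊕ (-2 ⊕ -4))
((-3 ⊗ 6) ⊕ (-2 ⊕ -4)) = -4

Expand innermost to outermost. Recall ⊕ takes the minimum of its arguments and ⊗ takes their sum. Working out the expression ((-3 ⊗ 6) ⊕ (-2 ⊕ -4)) gives -4.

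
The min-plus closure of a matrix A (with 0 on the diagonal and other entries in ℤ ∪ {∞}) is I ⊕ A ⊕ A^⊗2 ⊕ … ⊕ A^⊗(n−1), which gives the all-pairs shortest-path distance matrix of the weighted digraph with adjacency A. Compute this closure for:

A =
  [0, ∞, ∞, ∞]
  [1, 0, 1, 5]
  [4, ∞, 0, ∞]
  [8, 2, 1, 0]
Closure =
  [0, ∞, ∞, ∞]
  [1, 0, 1, 5]
  [4, ∞, 0, ∞]
  [3, 2, 1, 0]

This is the Floyd-Warshall all-pairs shortest-path computation. For each intermediate vertex k = 0, 1, …, 3, update dist[i][j] ← min(dist[i][j], dist[i][k] + dist[k][j]). The final matrix gives, for each (i, j), the minimum total weight of any directed path from i to j (possibly empty when i = j).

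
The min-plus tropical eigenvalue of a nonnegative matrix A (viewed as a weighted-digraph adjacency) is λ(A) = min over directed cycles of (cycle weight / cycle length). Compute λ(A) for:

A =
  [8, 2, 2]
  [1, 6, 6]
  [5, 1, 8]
λ(A) = 4/3

Enumerate directed cycles and compute their means (weight / length). Sample:
  cycle 0 → 0: weight = 8, length = 1, mean = 8/1 ≈ 8.000
  cycle 1 → 1: weight = 6, length = 1, mean = 6/1 ≈ 6.000
  cycle 2 → 2: weight = 8, length = 1, mean = 8/1 ≈ 8.000
  cycle 0 → 1 → 0: weight = 3, length = 2, mean = 3/2 ≈ 1.500
  cycle 0 → 2 → 0: weight = 7, length = 2, mean = 7/2 ≈ 3.500
  cycle 1 → 0 → 1: weight = 3, length = 2, mean = 3/2 ≈ 1.500
Minimum mean = 1.333, attained e.g. along the cycle 0 → 2 → 1 → 0 with weight 4 and length 3. So λ(A) = 4/3 = 4/3.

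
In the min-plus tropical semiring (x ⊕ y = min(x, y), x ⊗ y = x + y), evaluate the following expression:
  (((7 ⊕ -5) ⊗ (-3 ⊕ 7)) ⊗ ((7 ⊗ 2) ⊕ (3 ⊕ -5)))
(((7 ⊕ -5) ⊗ (-3 ⊕ 7)) ⊗ ((7 ⊗ 2) ⊕ (3 ⊕ -5))) = -13

Expand innermost to outermost. Recall ⊕ takes the minimum of its arguments and ⊗ takes their sum. Working out the expression (((7 ⊕ -5) ⊗ (-3 ⊕ 7)) ⊗ ((7 ⊗ 2) ⊕ (3 ⊕ -5))) gives -13.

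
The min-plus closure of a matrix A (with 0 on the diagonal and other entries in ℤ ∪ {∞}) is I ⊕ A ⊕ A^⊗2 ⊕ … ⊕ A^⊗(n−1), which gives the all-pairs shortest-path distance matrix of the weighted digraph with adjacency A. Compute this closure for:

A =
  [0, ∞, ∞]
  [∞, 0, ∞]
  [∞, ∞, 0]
Closure =
  [0, ∞, ∞]
  [∞, 0, ∞]
  [∞, ∞, 0]

This is the Floyd-Warshall all-pairs shortest-path computation. For each intermediate vertex k = 0, 1, …, 2, update dist[i][j] ← min(dist[i][j], dist[i][k] + dist[k][j]). The final matrix gives, for each (i, j), the minimum total weight of any directed path from i to j (possibly empty when i = j).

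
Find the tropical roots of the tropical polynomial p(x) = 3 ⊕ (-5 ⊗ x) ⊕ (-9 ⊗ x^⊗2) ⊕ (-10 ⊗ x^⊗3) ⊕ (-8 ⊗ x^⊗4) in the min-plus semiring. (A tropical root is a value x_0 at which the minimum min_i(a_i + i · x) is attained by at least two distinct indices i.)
Roots: {-2, 1, 4, 8}

Each tropical root is a break point of the lower envelope of the lines y = a_i + i · x (there are 5 lines, with slopes 0, 1, ..., 4). Only the lines that attain the minimum somewhere contribute to roots; other lines are dominated. Here the surviving (envelope) indices are i = 4, i = 3, i = 2, i = 1, i = 0.
Intersections between consecutive envelope lines give the roots: for adjacent envelope indices i < j the intersection is x = (a_i − a_j) / (j − i). Reading off the sorted break points: {-2, 1, 4, 8}.
Verification: at each break x_0, at least two indices attain the minimum of min_i(a_i + i · x_0).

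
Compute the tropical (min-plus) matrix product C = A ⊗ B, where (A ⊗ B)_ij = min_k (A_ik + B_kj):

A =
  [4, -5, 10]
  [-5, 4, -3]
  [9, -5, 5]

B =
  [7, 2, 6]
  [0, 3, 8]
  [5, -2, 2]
A ⊗ B =
  [-5, -2, 3]
  [2, -5, -1]
  [-5, -2, 3]

Apply the min-plus product entry-by-entry:
  C[0][0] = min over k of (A[0][0] + B[0][0] = 4 + 7 = 11, A[0][1] + B[1][0] = -5 + 0 = -5, A[0][2] + B[2][0] = 10 + 5 = 15) = -5 (attained at k = 1)
  C[0][1] = min over k of (A[0][0] + B[0][1] = 4 + 2 = 6, A[0][1] + B[1][1] = -5 + 3 = -2, A[0][2] + B[2][1] = 10 + -2 = 8) = -2 (attained at k = 1)
  C[0][2] = min over k of (A[0][0] + B[0][2] = 4 + 6 = 10, A[0][1] + B[1][2] = -5 + 8 = 3, A[0][2] + B[2][2] = 10 + 2 = 12) = 3 (attained at k = 1)
  C[1][0] = min over k of (A[1][0] + B[0][0] = -5 + 7 = 2, A[1][1] + B[1][0] = 4 + 0 = 4, A[1][2] + B[2][0] = -3 + 5 = 2) = 2 (attained at k = 0)
  C[1][1] = min over k of (A[1][0] + B[0][1] = -5 + 2 = -3, A[1][1] + B[1][1] = 4 + 3 = 7, A[1][2] + B[2][1] = -3 + -2 = -5) = -5 (attained at k = 2)
  C[1][2] = min over k of (A[1][0] + B[0][2] = -5 + 6 = 1, A[1][1] + B[1][2] = 4 + 8 = 12, A[1][2] + B[2][2] = -3 + 2 = -1) = -1 (attained at k = 2)
  C[2][0] = min over k of (A[2][0] + B[0][0] = 9 + 7 = 16, A[2][1] + B[1][0] = -5 + 0 = -5, A[2][2] + B[2][0] = 5 + 5 = 10) = -5 (attained at k = 1)
  C[2][1] = min over k of (A[2][0] + B[0][1] = 9 + 2 = 11, A[2][1] + B[1][1] = -5 + 3 = -2, A[2][2] + B[2][1] = 5 + -2 = 3) = -2 (attained at k = 1)
  C[2][2] = min over k of (A[2][0] + B[0][2] = 9 + 6 = 15, A[2][1] + B[1][2] = -5 + 8 = 3, A[2][2] + B[2][2] = 5 + 2 = 7) = 3 (attained at k = 1)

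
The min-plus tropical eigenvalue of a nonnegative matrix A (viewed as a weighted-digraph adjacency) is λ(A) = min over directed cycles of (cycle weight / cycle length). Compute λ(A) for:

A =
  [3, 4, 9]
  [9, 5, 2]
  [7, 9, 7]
λ(A) = 3

Enumerate directed cycles and compute their means (weight / length). Sample:
  cycle 0 → 0: weight = 3, length = 1, mean = 3/1 ≈ 3.000
  cycle 1 → 1: weight = 5, length = 1, mean = 5/1 ≈ 5.000
  cycle 2 → 2: weight = 7, length = 1, mean = 7/1 ≈ 7.000
  cycle 0 → 1 → 0: weight = 13, length = 2, mean = 13/2 ≈ 6.500
  cycle 0 → 2 → 0: weight = 16, length = 2, mean = 16/2 ≈ 8.000
  cycle 1 → 0 → 1: weight = 13, length = 2, mean = 13/2 ≈ 6.500
Minimum mean = 3.000, attained e.g. along the cycle 0 → 0 with weight 3 and length 1. So λ(A) = 3/1 = 3.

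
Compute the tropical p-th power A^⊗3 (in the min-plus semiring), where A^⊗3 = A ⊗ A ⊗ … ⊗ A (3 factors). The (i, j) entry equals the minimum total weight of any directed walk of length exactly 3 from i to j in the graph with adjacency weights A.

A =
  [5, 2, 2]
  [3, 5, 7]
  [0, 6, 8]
A^⊗3 =
  [7, 4, 4]
  [5, 9, 9]
  [2, 7, 7]

Each entry (A^⊗3)_ij equals the minimum over all length-3 walks i = v_0 → v_1 → … → v_3 = j of Σ_t A[v_t][v_{t+1}]. For example, for (i, j) = (0, 2) we minimise over 9 possible intermediate vertex sequences; the minimum is 4, attained along the walk 0 → 2 → 0 → 2.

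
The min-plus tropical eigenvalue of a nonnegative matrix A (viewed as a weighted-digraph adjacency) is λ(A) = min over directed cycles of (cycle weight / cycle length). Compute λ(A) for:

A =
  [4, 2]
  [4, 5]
λ(A) = 3

Enumerate directed cycles and compute their means (weight / length). Sample:
  cycle 0 → 0: weight = 4, length = 1, mean = 4/1 ≈ 4.000
  cycle 1 → 1: weight = 5, length = 1, mean = 5/1 ≈ 5.000
  cycle 0 → 1 → 0: weight = 6, length = 2, mean = 6/2 ≈ 3.000
  cycle 1 → 0 → 1: weight = 6, length = 2, mean = 6/2 ≈ 3.000
Minimum mean = 3.000, attained e.g. along the cycle 0 → 1 → 0 with weight 6 and length 2. So λ(A) = 6/2 = 3.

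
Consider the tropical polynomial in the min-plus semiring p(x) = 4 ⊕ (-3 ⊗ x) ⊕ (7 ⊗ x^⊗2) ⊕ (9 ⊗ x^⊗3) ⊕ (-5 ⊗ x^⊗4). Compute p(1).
p(1) = -2

A tropical monomial a ⊗ x^⊗i evaluates to a + i · x. Evaluating each term at x = 1:
  Term 0 contributes 4 + 0 · 1 = 4
  Term 1 contributes -3 + 1 · 1 = -2
  Term 2 contributes 7 + 2 · 1 = 9
  Term 3 contributes 9 + 3 · 1 = 12
  Term 4 contributes -5 + 4 · 1 = -1
p(1) = ⊕ of these = min[4, -2, 9, 12, -1] = -2.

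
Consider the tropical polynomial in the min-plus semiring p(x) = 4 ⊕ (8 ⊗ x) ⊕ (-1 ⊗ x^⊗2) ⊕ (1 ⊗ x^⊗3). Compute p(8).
p(8) = 4

A tropical monomial a ⊗ x^⊗i evaluates to a + i · x. Evaluating each term at x = 8:
  Term 0 contributes 4 + 0 · 8 = 4
  Term 1 contributes 8 + 1 · 8 = 16
  Term 2 contributes -1 + 2 · 8 = 15
  Term 3 contributes 1 + 3 · 8 = 25
p(8) = ⊕ of these = min[4, 16, 15, 25] = 4.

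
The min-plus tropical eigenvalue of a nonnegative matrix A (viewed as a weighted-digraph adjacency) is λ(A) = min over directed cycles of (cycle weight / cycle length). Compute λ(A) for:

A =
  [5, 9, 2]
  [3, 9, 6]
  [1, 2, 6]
λ(A) = 3/2

Enumerate directed cycles and compute their means (weight / length). Sample:
  cycle 0 → 0: weight = 5, length = 1, mean = 5/1 ≈ 5.000
  cycle 1 → 1: weight = 9, length = 1, mean = 9/1 ≈ 9.000
  cycle 2 → 2: weight = 6, length = 1, mean = 6/1 ≈ 6.000
  cycle 0 → 1 → 0: weight = 12, length = 2, mean = 12/2 ≈ 6.000
  cycle 0 → 2 → 0: weight = 3, length = 2, mean = 3/2 ≈ 1.500
  cycle 1 → 0 → 1: weight = 12, length = 2, mean = 12/2 ≈ 6.000
Minimum mean = 1.500, attained e.g. along the cycle 0 → 2 → 0 with weight 3 and length 2. So λ(A) = 3/2 = 3/2.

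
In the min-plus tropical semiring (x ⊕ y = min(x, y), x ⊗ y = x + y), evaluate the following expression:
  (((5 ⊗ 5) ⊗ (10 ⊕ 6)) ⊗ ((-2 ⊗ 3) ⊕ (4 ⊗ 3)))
(((5 ⊗ 5) ⊗ (10 ⊕ 6)) ⊗ ((-2 ⊗ 3) ⊕ (4 ⊗ 3))) = 17

Expand innermost to outermost. Recall ⊕ takes the minimum of its arguments and ⊗ takes their sum. Working out the expression (((5 ⊗ 5) ⊗ (10 ⊕ 6)) ⊗ ((-2 ⊗ 3) ⊕ (4 ⊗ 3))) gives 17.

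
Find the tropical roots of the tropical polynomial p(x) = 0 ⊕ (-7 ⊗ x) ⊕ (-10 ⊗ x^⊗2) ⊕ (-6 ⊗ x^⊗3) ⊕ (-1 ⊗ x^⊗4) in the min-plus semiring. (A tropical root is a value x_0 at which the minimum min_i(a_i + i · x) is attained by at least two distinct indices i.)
Roots: {-5, -4, 3, 7}

Each tropical root is a break point of the lower envelope of the lines y = a_i + i · x (there are 5 lines, with slopes 0, 1, ..., 4). Only the lines that attain the minimum somewhere contribute to roots; other lines are dominated. Here the surviving (envelope) indices are i = 4, i = 3, i = 2, i = 1, i = 0.
Intersections between consecutive envelope lines give the roots: for adjacent envelope indices i < j the intersection is x = (a_i − a_j) / (j − i). Reading off the sorted break points: {-5, -4, 3, 7}.
Verification: at each break x_0, at least two indices attain the minimum of min_i(a_i + i · x_0).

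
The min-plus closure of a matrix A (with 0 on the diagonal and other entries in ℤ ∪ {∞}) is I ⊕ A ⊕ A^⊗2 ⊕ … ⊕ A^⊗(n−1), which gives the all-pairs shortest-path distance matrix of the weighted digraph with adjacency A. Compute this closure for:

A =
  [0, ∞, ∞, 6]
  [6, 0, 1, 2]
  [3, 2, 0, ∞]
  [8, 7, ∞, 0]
Closure =
  [0, 13, 14, 6]
  [4, 0, 1, 2]
  [3, 2, 0, 4]
  [8, 7, 8, 0]

This is the Floyd-Warshall all-pairs shortest-path computation. For each intermediate vertex k = 0, 1, …, 3, update dist[i][j] ← min(dist[i][j], dist[i][k] + dist[k][j]). The final matrix gives, for each (i, j), the minimum total weight of any directed path from i to j (possibly empty when i = j).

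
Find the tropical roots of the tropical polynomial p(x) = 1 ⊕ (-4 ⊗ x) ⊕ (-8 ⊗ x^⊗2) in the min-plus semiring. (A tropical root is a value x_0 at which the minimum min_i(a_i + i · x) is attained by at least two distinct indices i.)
Roots: {4, 5}

Each tropical root is a break point of the lower envelope of the lines y = a_i + i · x (there are 3 lines, with slopes 0, 1, ..., 2). Only the lines that attain the minimum somewhere contribute to roots; other lines are dominated. Here the surviving (envelope) indices are i = 2, i = 1, i = 0.
Intersections between consecutive envelope lines give the roots: for adjacent envelope indices i < j the intersection is x = (a_i − a_j) / (j − i). Reading off the sorted break points: {4, 5}.
Verification: at each break x_0, at least two indices attain the minimum of min_i(a_i + i · x_0).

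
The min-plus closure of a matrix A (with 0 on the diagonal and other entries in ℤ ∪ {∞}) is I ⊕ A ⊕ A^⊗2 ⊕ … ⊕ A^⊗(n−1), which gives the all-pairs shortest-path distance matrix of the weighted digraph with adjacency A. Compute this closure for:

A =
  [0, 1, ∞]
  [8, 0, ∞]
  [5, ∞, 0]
Closure =
  [0, 1, ∞]
  [8, 0, ∞]
  [5, 6, 0]

This is the Floyd-Warshall all-pairs shortest-path computation. For each intermediate vertex k = 0, 1, …, 2, update dist[i][j] ← min(dist[i][j], dist[i][k] + dist[k][j]). The final matrix gives, for each (i, j), the minimum total weight of any directed path from i to j (possibly empty when i = j).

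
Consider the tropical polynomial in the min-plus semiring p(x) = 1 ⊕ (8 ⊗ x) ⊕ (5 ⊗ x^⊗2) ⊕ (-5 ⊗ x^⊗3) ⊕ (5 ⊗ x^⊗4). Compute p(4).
p(4) = 1

A tropical monomial a ⊗ x^⊗i evaluates to a + i · x. Evaluating each term at x = 4:
  Term 0 contributes 1 + 0 · 4 = 1
  Term 1 contributes 8 + 1 · 4 = 12
  Term 2 contributes 5 + 2 · 4 = 13
  Term 3 contributes -5 + 3 · 4 = 7
  Term 4 contributes 5 + 4 · 4 = 21
p(4) = ⊕ of these = min[1, 12, 13, 7, 21] = 1.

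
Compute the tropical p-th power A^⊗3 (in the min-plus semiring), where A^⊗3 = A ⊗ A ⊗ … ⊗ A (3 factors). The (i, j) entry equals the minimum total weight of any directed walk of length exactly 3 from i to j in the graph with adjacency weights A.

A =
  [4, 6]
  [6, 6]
A^⊗3 =
  [12, 14]
  [14, 16]

Each entry (A^⊗3)_ij equals the minimum over all length-3 walks i = v_0 → v_1 → … → v_3 = j of Σ_t A[v_t][v_{t+1}]. For example, for (i, j) = (0, 1) we minimise over 4 possible intermediate vertex sequences; the minimum is 14, attained along the walk 0 → 0 → 0 → 1.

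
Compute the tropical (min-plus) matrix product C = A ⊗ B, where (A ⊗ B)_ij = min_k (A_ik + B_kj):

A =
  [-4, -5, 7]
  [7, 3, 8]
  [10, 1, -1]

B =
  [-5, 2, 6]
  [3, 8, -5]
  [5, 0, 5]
A ⊗ B =
  [-9, -2, -10]
  [2, 8, -2]
  [4, -1, -4]

Apply the min-plus product entry-by-entry:
  C[0][0] = min over k of (A[0][0] + B[0][0] = -4 + -5 = -9, A[0][1] + B[1][0] = -5 + 3 = -2, A[0][2] + B[2][0] = 7 + 5 = 12) = -9 (attained at k = 0)
  C[0][1] = min over k of (A[0][0] + B[0][1] = -4 + 2 = -2, A[0][1] + B[1][1] = -5 + 8 = 3, A[0][2] + B[2][1] = 7 + 0 = 7) = -2 (attained at k = 0)
  C[0][2] = min over k of (A[0][0] + B[0][2] = -4 + 6 = 2, A[0][1] + B[1][2] = -5 + -5 = -10, A[0][2] + B[2][2] = 7 + 5 = 12) = -10 (attained at k = 1)
  C[1][0] = min over k of (A[1][0] + B[0][0] = 7 + -5 = 2, A[1][1] + B[1][0] = 3 + 3 = 6, A[1][2] + B[2][0] = 8 + 5 = 13) = 2 (attained at k = 0)
  C[1][1] = min over k of (A[1][0] + B[0][1] = 7 + 2 = 9, A[1][1] + B[1][1] = 3 + 8 = 11, A[1][2] + B[2][1] = 8 + 0 = 8) = 8 (attained at k = 2)
  C[1][2] = min over k of (A[1][0] + B[0][2] = 7 + 6 = 13, A[1][1] + B[1][2] = 3 + -5 = -2, A[1][2] + B[2][2] = 8 + 5 = 13) = -2 (attained at k = 1)
  C[2][0] = min over k of (A[2][0] + B[0][0] = 10 + -5 = 5, A[2][1] + B[1][0] = 1 + 3 = 4, A[2][2] + B[2][0] = -1 + 5 = 4) = 4 (attained at k = 1)
  C[2][1] = min over k of (A[2][0] + B[0][1] = 10 + 2 = 12, A[2][1] + B[1][1] = 1 + 8 = 9, A[2][2] + B[2][1] = -1 + 0 = -1) = -1 (attained at k = 2)
  C[2][2] = min over k of (A[2][0] + B[0][2] = 10 + 6 = 16, A[2][1] + B[1][2] = 1 + -5 = -4, A[2][2] + B[2][2] = -1 + 5 = 4) = -4 (attained at k = 1)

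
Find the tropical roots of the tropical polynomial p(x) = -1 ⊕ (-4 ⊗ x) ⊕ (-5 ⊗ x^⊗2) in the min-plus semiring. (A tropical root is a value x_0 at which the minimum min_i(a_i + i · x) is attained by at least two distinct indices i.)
Roots: {1, 3}

Each tropical root is a break point of the lower envelope of the lines y = a_i + i · x (there are 3 lines, with slopes 0, 1, ..., 2). Only the lines that attain the minimum somewhere contribute to roots; other lines are dominated. Here the surviving (envelope) indices are i = 2, i = 1, i = 0.
Intersections between consecutive envelope lines give the roots: for adjacent envelope indices i < j the intersection is x = (a_i − a_j) / (j − i). Reading off the sorted break points: {1, 3}.
Verification: at each break x_0, at least two indices attain the minimum of min_i(a_i + i · x_0).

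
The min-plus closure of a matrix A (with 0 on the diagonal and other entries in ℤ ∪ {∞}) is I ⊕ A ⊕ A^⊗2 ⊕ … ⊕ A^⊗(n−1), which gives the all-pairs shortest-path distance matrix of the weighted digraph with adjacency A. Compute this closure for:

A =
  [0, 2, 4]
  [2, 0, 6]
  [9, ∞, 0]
Closure =
  [0, 2, 4]
  [2, 0, 6]
  [9, 11, 0]

This is the Floyd-Warshall all-pairs shortest-path computation. For each intermediate vertex k = 0, 1, …, 2, update dist[i][j] ← min(dist[i][j], dist[i][k] + dist[k][j]). The final matrix gives, for each (i, j), the minimum total weight of any directed path from i to j (possibly empty when i = j).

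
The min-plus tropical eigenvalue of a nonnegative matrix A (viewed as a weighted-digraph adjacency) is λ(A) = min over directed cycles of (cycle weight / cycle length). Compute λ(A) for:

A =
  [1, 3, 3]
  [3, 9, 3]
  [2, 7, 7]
λ(A) = 1

Enumerate directed cycles and compute their means (weight / length). Sample:
  cycle 0 → 0: weight = 1, length = 1, mean = 1/1 ≈ 1.000
  cycle 1 → 1: weight = 9, length = 1, mean = 9/1 ≈ 9.000
  cycle 2 → 2: weight = 7, length = 1, mean = 7/1 ≈ 7.000
  cycle 0 → 1 → 0: weight = 6, length = 2, mean = 6/2 ≈ 3.000
  cycle 0 → 2 → 0: weight = 5, length = 2, mean = 5/2 ≈ 2.500
  cycle 1 → 0 → 1: weight = 6, length = 2, mean = 6/2 ≈ 3.000
Minimum mean = 1.000, attained e.g. along the cycle 0 → 0 with weight 1 and length 1. So λ(A) = 1/1 = 1.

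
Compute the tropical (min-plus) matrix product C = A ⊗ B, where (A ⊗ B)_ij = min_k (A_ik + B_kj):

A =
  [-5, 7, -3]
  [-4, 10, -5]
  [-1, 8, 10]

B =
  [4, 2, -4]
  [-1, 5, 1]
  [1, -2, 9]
A ⊗ B =
  [-2, -5, -9]
  [-4, -7, -8]
  [3, 1, -5]

Apply the min-plus product entry-by-entry:
  C[0][0] = min over k of (A[0][0] + B[0][0] = -5 + 4 = -1, A[0][1] + B[1][0] = 7 + -1 = 6, A[0][2] + B[2][0] = -3 + 1 = -2) = -2 (attained at k = 2)
  C[0][1] = min over k of (A[0][0] + B[0][1] = -5 + 2 = -3, A[0][1] + B[1][1] = 7 + 5 = 12, A[0][2] + B[2][1] = -3 + -2 = -5) = -5 (attained at k = 2)
  C[0][2] = min over k of (A[0][0] + B[0][2] = -5 + -4 = -9, A[0][1] + B[1][2] = 7 + 1 = 8, A[0][2] + B[2][2] = -3 + 9 = 6) = -9 (attained at k = 0)
  C[1][0] = min over k of (A[1][0] + B[0][0] = -4 + 4 = 0, A[1][1] + B[1][0] = 10 + -1 = 9, A[1][2] + B[2][0] = -5 + 1 = -4) = -4 (attained at k = 2)
  C[1][1] = min over k of (A[1][0] + B[0][1] = -4 + 2 = -2, A[1][1] + B[1][1] = 10 + 5 = 15, A[1][2] + B[2][1] = -5 + -2 = -7) = -7 (attained at k = 2)
  C[1][2] = min over k of (A[1][0] + B[0][2] = -4 + -4 = -8, A[1][1] + B[1][2] = 10 + 1 = 11, A[1][2] + B[2][2] = -5 + 9 = 4) = -8 (attained at k = 0)
  C[2][0] = min over k of (A[2][0] + B[0][0] = -1 + 4 = 3, A[2][1] + B[1][0] = 8 + -1 = 7, A[2][2] + B[2][0] = 10 + 1 = 11) = 3 (attained at k = 0)
  C[2][1] = min over k of (A[2][0] + B[0][1] = -1 + 2 = 1, A[2][1] + B[1][1] = 8 + 5 = 13, A[2][2] + B[2][1] = 10 + -2 = 8) = 1 (attained at k = 0)
  C[2][2] = min over k of (A[2][0] + B[0][2] = -1 + -4 = -5, A[2][1] + B[1][2] = 8 + 1 = 9, A[2][2] + B[2][2] = 10 + 9 = 19) = -5 (attained at k = 0)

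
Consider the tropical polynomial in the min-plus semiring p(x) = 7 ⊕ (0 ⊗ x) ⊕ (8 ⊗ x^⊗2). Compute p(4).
p(4) = 4

A tropical monomial a ⊗ x^⊗i evaluates to a + i · x. Evaluating each term at x = 4:
  Term 0 contributes 7 + 0 · 4 = 7
  Term 1 contributes 0 + 1 · 4 = 4
  Term 2 contributes 8 + 2 · 4 = 16
p(4) = ⊕ of these = min[7, 4, 16] = 4.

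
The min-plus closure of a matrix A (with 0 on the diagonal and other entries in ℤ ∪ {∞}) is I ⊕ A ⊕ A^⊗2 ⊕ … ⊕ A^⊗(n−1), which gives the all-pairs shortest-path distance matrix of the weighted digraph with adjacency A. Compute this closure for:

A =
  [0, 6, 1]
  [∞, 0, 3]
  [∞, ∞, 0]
Closure =
  [0, 6, 1]
  [∞, 0, 3]
  [∞, ∞, 0]

This is the Floyd-Warshall all-pairs shortest-path computation. For each intermediate vertex k = 0, 1, …, 2, update dist[i][j] ← min(dist[i][j], dist[i][k] + dist[k][j]). The final matrix gives, for each (i, j), the minimum total weight of any directed path from i to j (possibly empty when i = j).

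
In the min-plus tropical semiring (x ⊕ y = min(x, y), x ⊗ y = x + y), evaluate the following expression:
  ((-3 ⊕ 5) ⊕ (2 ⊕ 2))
((-3 ⊕ 5) ⊕ (2 ⊕ 2)) = -3

Expand innermost to outermost. Recall ⊕ takes the minimum of its arguments and ⊗ takes their sum. Working out the expression ((-3 ⊕ 5) ⊕ (2 ⊕ 2)) gives -3.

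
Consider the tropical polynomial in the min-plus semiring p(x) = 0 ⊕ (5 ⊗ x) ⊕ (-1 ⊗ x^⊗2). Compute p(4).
p(4) = 0

A tropical monomial a ⊗ x^⊗i evaluates to a + i · x. Evaluating each term at x = 4:
  Term 0 contributes 0 + 0 · 4 = 0
  Term 1 contributes 5 + 1 · 4 = 9
  Term 2 contributes -1 + 2 · 4 = 7
p(4) = ⊕ of these = min[0, 9, 7] = 0.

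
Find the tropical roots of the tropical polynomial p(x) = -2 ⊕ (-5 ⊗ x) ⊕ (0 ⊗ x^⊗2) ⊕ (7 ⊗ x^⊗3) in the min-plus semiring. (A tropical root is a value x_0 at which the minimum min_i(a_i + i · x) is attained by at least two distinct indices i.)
Roots: {-7, -5, 3}

Each tropical root is a break point of the lower envelope of the lines y = a_i + i · x (there are 4 lines, with slopes 0, 1, ..., 3). Only the lines that attain the minimum somewhere contribute to roots; other lines are dominated. Here the surviving (envelope) indices are i = 3, i = 2, i = 1, i = 0.
Intersections between consecutive envelope lines give the roots: for adjacent envelope indices i < j the intersection is x = (a_i − a_j) / (j − i). Reading off the sorted break points: {-7, -5, 3}.
Verification: at each break x_0, at least two indices attain the minimum of min_i(a_i + i · x_0).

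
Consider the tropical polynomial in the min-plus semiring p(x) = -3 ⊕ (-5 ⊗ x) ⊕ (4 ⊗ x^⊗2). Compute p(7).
p(7) = -3

A tropical monomial a ⊗ x^⊗i evaluates to a + i · x. Evaluating each term at x = 7:
  Term 0 contributes -3 + 0 · 7 = -3
  Term 1 contributes -5 + 1 · 7 = 2
  Term 2 contributes 4 + 2 · 7 = 18
p(7) = ⊕ of these = min[-3, 2, 18] = -3.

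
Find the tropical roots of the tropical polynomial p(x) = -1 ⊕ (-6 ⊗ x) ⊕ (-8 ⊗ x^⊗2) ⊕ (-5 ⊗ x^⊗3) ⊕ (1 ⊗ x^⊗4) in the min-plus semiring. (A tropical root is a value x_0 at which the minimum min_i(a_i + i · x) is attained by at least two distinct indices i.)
Roots: {-6, -3, 2, 5}

Each tropical root is a break point of the lower envelope of the lines y = a_i + i · x (there are 5 lines, with slopes 0, 1, ..., 4). Only the lines that attain the minimum somewhere contribute to roots; other lines are dominated. Here the surviving (envelope) indices are i = 4, i = 3, i = 2, i = 1, i = 0.
Intersections between consecutive envelope lines give the roots: for adjacent envelope indices i < j the intersection is x = (a_i − a_j) / (j − i). Reading off the sorted break points: {-6, -3, 2, 5}.
Verification: at each break x_0, at least two indices attain the minimum of min_i(a_i + i · x_0).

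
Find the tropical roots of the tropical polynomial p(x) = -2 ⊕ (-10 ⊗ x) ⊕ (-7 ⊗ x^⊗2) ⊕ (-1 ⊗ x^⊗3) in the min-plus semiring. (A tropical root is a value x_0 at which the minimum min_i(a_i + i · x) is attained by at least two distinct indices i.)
Roots: {-6, -3, 8}

Each tropical root is a break point of the lower envelope of the lines y = a_i + i · x (there are 4 lines, with slopes 0, 1, ..., 3). Only the lines that attain the minimum somewhere contribute to roots; other lines are dominated. Here the surviving (envelope) indices are i = 3, i = 2, i = 1, i = 0.
Intersections between consecutive envelope lines give the roots: for adjacent envelope indices i < j the intersection is x = (a_i − a_j) / (j − i). Reading off the sorted break points: {-6, -3, 8}.
Verification: at each break x_0, at least two indices attain the minimum of min_i(a_i + i · x_0).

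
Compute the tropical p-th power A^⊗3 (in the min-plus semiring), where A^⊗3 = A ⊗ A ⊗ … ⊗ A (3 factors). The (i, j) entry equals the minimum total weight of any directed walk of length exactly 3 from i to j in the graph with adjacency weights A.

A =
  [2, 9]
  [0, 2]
A^⊗3 =
  [6, 13]
  [4, 6]

Each entry (A^⊗3)_ij equals the minimum over all length-3 walks i = v_0 → v_1 → … → v_3 = j of Σ_t A[v_t][v_{t+1}]. For example, for (i, j) = (0, 1) we minimise over 4 possible intermediate vertex sequences; the minimum is 13, attained along the walk 0 → 0 → 0 → 1.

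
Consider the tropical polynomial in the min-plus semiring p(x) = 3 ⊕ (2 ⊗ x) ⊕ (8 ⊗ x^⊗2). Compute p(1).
p(1) = 3

A tropical monomial a ⊗ x^⊗i evaluates to a + i · x. Evaluating each term at x = 1:
  Term 0 contributes 3 + 0 · 1 = 3
  Term 1 contributes 2 + 1 · 1 = 3
  Term 2 contributes 8 + 2 · 1 = 10
p(1) = ⊕ of these = min[3, 3, 10] = 3.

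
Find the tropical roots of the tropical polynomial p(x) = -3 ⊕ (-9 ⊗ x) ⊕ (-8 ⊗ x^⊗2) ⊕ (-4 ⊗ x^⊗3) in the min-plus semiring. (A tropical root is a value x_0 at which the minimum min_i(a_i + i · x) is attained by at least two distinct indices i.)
Roots: {-4, -1, 6}

Each tropical root is a break point of the lower envelope of the lines y = a_i + i · x (there are 4 lines, with slopes 0, 1, ..., 3). Only the lines that attain the minimum somewhere contribute to roots; other lines are dominated. Here the surviving (envelope) indices are i = 3, i = 2, i = 1, i = 0.
Intersections between consecutive envelope lines give the roots: for adjacent envelope indices i < j the intersection is x = (a_i − a_j) / (j − i). Reading off the sorted break points: {-4, -1, 6}.
Verification: at each break x_0, at least two indices attain the minimum of min_i(a_i + i · x_0).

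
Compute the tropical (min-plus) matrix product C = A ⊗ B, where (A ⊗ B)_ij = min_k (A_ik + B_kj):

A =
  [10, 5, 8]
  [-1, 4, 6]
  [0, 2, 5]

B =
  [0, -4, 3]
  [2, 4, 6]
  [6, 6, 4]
A ⊗ B =
  [7, 6, 11]
  [-1, -5, 2]
  [0, -4, 3]

Apply the min-plus product entry-by-entry:
  C[0][0] = min over k of (A[0][0] + B[0][0] = 10 + 0 = 10, A[0][1] + B[1][0] = 5 + 2 = 7, A[0][2] + B[2][0] = 8 + 6 = 14) = 7 (attained at k = 1)
  C[0][1] = min over k of (A[0][0] + B[0][1] = 10 + -4 = 6, A[0][1] + B[1][1] = 5 + 4 = 9, A[0][2] + B[2][1] = 8 + 6 = 14) = 6 (attained at k = 0)
  C[0][2] = min over k of (A[0][0] + B[0][2] = 10 + 3 = 13, A[0][1] + B[1][2] = 5 + 6 = 11, A[0][2] + B[2][2] = 8 + 4 = 12) = 11 (attained at k = 1)
  C[1][0] = min over k of (A[1][0] + B[0][0] = -1 + 0 = -1, A[1][1] + B[1][0] = 4 + 2 = 6, A[1][2] + B[2][0] = 6 + 6 = 12) = -1 (attained at k = 0)
  C[1][1] = min over k of (A[1][0] + B[0][1] = -1 + -4 = -5, A[1][1] + B[1][1] = 4 + 4 = 8, A[1][2] + B[2][1] = 6 + 6 = 12) = -5 (attained at k = 0)
  C[1][2] = min over k of (A[1][0] + B[0][2] = -1 + 3 = 2, A[1][1] + B[1][2] = 4 + 6 = 10, A[1][2] + B[2][2] = 6 + 4 = 10) = 2 (attained at k = 0)
  C[2][0] = min over k of (A[2][0] + B[0][0] = 0 + 0 = 0, A[2][1] + B[1][0] = 2 + 2 = 4, A[2][2] + B[2][0] = 5 + 6 = 11) = 0 (attained at k = 0)
  C[2][1] = min over k of (A[2][0] + B[0][1] = 0 + -4 = -4, A[2][1] + B[1][1] = 2 + 4 = 6, A[2][2] + B[2][1] = 5 + 6 = 11) = -4 (attained at k = 0)
  C[2][2] = min over k of (A[2][0] + B[0][2] = 0 + 3 = 3, A[2][1] + B[1][2] = 2 + 6 = 8, A[2][2] + B[2][2] = 5 + 4 = 9) = 3 (attained at k = 0)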